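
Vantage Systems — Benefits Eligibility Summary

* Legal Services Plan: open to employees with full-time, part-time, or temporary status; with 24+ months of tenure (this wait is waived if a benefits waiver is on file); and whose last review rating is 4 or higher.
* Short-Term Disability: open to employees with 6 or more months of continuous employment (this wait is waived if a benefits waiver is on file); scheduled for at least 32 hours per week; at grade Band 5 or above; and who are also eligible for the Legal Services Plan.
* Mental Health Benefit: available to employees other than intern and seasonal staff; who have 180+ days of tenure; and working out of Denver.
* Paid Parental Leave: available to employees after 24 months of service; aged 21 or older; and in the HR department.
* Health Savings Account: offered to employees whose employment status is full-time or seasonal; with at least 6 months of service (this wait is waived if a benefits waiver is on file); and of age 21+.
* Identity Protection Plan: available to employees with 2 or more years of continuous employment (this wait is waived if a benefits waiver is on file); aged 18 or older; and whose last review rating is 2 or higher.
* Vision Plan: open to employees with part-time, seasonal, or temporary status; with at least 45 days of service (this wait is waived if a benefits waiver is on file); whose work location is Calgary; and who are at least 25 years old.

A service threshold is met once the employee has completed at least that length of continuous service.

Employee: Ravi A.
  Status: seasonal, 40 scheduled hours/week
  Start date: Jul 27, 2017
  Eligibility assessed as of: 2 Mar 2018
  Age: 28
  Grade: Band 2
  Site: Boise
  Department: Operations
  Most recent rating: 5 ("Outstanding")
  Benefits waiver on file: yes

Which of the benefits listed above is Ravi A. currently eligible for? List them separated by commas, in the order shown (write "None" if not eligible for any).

Service from Jul 27, 2017 to 2 Mar 2018: 218 days.
Legal Services Plan — status seasonal ✗ (requires full-time, part-time, or temporary) → not eligible.
Short-Term Disability — benefits waiver on file ✓; 40 hrs/wk ≥ 32 ✓; grade Band 2 < Band 5 ✗ → not eligible.
Mental Health Benefit — status seasonal ✗ (excluded) → not eligible.
Paid Parental Leave — service 218 days < 24 months (≈720 days) ✗ → not eligible.
Health Savings Account — status seasonal ✓; benefits waiver on file ✓; age 28 ≥ 21 ✓ → eligible.
Identity Protection Plan — benefits waiver on file ✓; age 28 ≥ 18 ✓; rating 5 ≥ 2 ✓ → eligible.
Vision Plan — status seasonal ✓; benefits waiver on file ✓; site Boise ✗ (not Calgary) → not eligible.

Health Savings Account, Identity Protection Plan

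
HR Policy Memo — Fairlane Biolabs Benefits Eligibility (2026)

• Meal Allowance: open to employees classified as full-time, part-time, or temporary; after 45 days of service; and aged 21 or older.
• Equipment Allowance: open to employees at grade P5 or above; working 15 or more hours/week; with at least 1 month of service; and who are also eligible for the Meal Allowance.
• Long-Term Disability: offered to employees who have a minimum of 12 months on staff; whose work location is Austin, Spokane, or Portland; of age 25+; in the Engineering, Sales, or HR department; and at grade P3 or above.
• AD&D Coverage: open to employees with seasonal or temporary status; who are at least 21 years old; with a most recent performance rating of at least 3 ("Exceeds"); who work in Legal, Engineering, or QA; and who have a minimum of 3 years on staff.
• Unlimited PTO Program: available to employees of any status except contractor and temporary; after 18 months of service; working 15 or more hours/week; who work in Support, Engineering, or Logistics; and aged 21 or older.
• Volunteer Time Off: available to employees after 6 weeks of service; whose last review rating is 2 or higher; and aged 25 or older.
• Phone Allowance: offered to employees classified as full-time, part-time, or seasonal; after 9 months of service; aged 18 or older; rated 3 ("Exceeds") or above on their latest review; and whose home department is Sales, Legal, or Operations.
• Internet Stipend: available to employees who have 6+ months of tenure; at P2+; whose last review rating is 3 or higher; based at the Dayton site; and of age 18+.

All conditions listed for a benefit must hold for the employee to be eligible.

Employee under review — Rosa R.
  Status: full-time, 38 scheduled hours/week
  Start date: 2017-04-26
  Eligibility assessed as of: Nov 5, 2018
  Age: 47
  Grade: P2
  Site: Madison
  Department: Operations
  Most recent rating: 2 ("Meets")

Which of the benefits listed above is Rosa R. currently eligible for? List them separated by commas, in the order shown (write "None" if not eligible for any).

Service from 2017-04-26 to Nov 5, 2018: 558 days.
Meal Allowance — status full-time ✓; service 558 days ≥ 45 days ✓; age 47 ≥ 21 ✓ → eligible.
Equipment Allowance — grade P2 < P5 ✗ → not eligible.
Long-Term Disability — service 558 days ≥ 12 months (≈360 days) ✓; site Madison ✗ (not Austin, Spokane, or Portland) → not eligible.
AD&D Coverage — status full-time ✗ (requires seasonal or temporary) → not eligible.
Unlimited PTO Program — status full-time ✓ (not excluded); service 558 days ≥ 18 months (≈540 days) ✓; 38 hrs/wk ≥ 15 ✓; dept Operations ✗ → not eligible.
Volunteer Time Off — service 558 days ≥ 6 weeks (≈42 days) ✓; rating 2 ≥ 2 ✓; age 47 ≥ 25 ✓ → eligible.
Phone Allowance — status full-time ✓; service 558 days ≥ 9 months (≈270 days) ✓; age 47 ≥ 18 ✓; rating 2 < 3 ✗ → not eligible.
Internet Stipend — service 558 days ≥ 6 months (≈180 days) ✓; grade P2 ≥ P2 ✓; rating 2 < 3 ✗ → not eligible.

Meal Allowance, Volunteer Time Off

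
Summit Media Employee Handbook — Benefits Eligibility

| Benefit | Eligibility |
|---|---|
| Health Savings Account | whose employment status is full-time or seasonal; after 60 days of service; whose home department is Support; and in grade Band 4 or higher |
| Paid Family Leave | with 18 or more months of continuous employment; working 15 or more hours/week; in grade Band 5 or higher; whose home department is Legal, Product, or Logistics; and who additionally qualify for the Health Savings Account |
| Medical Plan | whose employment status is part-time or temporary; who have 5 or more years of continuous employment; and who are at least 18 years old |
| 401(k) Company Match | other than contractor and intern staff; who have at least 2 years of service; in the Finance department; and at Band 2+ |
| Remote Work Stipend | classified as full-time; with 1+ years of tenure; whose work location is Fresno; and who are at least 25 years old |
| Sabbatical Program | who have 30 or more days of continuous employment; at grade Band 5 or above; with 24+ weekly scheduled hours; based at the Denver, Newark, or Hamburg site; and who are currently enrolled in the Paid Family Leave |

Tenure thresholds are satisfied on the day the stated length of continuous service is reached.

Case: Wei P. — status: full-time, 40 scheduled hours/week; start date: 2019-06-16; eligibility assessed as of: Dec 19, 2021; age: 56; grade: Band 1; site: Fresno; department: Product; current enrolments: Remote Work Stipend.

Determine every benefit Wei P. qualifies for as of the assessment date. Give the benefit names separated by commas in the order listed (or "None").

Service from 2019-06-16 to Dec 19, 2021: 917 days.
Health Savings Account — status full-time ✓; service 917 days ≥ 60 days ✓; dept Product ✗ → not eligible.
Paid Family Leave — service 917 days ≥ 18 months (≈540 days) ✓; 40 hrs/wk ≥ 15 ✓; grade Band 1 < Band 5 ✗ → not eligible.
Medical Plan — status full-time ✗ (requires part-time or temporary) → not eligible.
401(k) Company Match — status full-time ✓ (not excluded); service 917 days ≥ 2 years (≈730 days) ✓; dept Product ✗ → not eligible.
Remote Work Stipend — status full-time ✓; service 917 days ≥ 1 year (≈365 days) ✓; site Fresno ✓; age 56 ≥ 25 ✓ → eligible.
Sabbatical Program — service 917 days ≥ 30 days ✓; grade Band 1 < Band 5 ✗ → not eligible.

Remote Work Stipend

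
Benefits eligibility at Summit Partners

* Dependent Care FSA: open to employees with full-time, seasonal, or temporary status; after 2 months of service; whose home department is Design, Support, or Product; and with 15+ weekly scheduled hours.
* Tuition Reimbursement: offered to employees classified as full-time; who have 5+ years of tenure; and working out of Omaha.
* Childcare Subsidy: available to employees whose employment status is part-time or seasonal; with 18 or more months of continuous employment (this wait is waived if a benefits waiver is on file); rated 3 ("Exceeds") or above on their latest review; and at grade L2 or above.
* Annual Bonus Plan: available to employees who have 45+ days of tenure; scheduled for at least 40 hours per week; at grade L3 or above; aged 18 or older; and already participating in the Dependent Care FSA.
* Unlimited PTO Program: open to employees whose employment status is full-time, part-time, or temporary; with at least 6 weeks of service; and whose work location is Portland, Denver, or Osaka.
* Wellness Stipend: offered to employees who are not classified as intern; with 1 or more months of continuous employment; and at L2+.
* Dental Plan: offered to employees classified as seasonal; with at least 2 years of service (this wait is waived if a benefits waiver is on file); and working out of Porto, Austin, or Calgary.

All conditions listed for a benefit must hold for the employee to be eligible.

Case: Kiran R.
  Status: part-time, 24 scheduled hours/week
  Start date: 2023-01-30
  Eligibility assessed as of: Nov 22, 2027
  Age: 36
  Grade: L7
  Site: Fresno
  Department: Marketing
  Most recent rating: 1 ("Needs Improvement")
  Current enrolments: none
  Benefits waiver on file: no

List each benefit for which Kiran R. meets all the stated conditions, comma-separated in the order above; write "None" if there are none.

Service from 2023-01-30 to Nov 22, 2027: 1757 days.
Dependent Care FSA — status part-time ✗ (requires full-time, seasonal, or temporary) → not eligible.
Tuition Reimbursement — status part-time ✗ (requires full-time) → not eligible.
Childcare Subsidy — status part-time ✓; no waiver, service 1757 days ≥ 18 months (≈540 days) ✓; rating 1 < 3 ✗ → not eligible.
Annual Bonus Plan — service 1757 days ≥ 45 days ✓; 24 hrs/wk < 40 ✗ → not eligible.
Unlimited PTO Program — status part-time ✓; service 1757 days ≥ 6 weeks (≈42 days) ✓; site Fresno ✗ (not Portland, Denver, or Osaka) → not eligible.
Wellness Stipend — status part-time ✓ (not excluded); service 1757 days ≥ 1 month (≈30 days) ✓; grade L7 ≥ L2 ✓ → eligible.
Dental Plan — status part-time ✗ (requires seasonal) → not eligible.

Wellness Stipend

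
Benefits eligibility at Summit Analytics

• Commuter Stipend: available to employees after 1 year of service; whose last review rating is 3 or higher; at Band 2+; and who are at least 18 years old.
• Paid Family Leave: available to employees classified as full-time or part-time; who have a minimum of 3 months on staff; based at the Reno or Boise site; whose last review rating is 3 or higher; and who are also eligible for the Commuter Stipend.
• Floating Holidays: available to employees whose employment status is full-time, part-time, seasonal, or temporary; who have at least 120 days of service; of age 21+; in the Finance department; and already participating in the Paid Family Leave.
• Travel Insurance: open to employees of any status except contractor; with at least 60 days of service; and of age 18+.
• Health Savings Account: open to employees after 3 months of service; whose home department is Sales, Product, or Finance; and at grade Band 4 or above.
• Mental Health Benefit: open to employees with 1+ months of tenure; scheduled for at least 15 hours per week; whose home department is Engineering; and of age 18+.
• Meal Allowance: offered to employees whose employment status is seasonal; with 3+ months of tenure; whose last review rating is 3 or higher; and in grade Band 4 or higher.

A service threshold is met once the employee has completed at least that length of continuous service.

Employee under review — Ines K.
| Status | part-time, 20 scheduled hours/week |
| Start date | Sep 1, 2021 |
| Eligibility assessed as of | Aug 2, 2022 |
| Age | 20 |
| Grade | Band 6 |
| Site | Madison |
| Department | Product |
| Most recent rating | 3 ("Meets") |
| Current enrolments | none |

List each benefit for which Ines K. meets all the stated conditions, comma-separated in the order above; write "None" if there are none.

Travel Insurance, Health Savings Account

Service from Sep 1, 2021 to Aug 2, 2022: 335 days.
Commuter Stipend — service 335 days < 1 year (≈365 days) ✗ → not eligible.
Paid Family Leave — status part-time ✓; service 335 days ≥ 3 months (≈90 days) ✓; site Madison ✗ (not Reno or Boise) → not eligible.
Floating Holidays — status part-time ✓; service 335 days ≥ 120 days ✓; age 20 < 21 ✗ → not eligible.
Travel Insurance — status part-time ✓ (not excluded); service 335 days ≥ 60 days ✓; age 20 ≥ 18 ✓ → eligible.
Health Savings Account — service 335 days ≥ 3 months (≈90 days) ✓; dept Product ✓; grade Band 6 ≥ Band 4 ✓ → eligible.
Mental Health Benefit — service 335 days ≥ 1 month (≈30 days) ✓; 20 hrs/wk ≥ 15 ✓; dept Product ✗ → not eligible.
Meal Allowance — status part-time ✗ (requires seasonal) → not eligible.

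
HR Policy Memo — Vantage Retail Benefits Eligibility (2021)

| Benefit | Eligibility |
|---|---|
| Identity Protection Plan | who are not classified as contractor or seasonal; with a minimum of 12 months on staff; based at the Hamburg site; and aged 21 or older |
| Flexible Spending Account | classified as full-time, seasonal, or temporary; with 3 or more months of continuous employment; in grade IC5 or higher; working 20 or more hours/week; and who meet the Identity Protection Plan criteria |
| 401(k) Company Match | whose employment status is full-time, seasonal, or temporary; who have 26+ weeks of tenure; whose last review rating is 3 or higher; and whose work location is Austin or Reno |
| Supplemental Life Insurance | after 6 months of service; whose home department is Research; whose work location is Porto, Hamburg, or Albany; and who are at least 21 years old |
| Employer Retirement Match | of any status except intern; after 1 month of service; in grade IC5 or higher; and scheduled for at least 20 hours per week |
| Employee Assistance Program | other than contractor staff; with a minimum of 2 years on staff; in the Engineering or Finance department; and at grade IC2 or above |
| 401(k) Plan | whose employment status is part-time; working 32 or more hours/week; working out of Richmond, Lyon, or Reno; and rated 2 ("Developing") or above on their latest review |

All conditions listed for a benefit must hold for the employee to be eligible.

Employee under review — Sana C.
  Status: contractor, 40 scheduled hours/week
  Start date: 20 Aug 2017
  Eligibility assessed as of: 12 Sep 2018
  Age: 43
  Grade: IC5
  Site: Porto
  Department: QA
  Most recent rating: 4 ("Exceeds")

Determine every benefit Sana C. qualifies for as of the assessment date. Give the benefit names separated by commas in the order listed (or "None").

Employer Retirement Match

Service from 20 Aug 2017 to 12 Sep 2018: 388 days.
Identity Protection Plan — status contractor ✗ (excluded) → not eligible.
Flexible Spending Account — status contractor ✗ (requires full-time, seasonal, or temporary) → not eligible.
401(k) Company Match — status contractor ✗ (requires full-time, seasonal, or temporary) → not eligible.
Supplemental Life Insurance — service 388 days ≥ 6 months (≈180 days) ✓; dept QA ✗ → not eligible.
Employer Retirement Match — status contractor ✓ (not excluded); service 388 days ≥ 1 month (≈30 days) ✓; grade IC5 ≥ IC5 ✓; 40 hrs/wk ≥ 20 ✓ → eligible.
Employee Assistance Program — status contractor ✗ (excluded) → not eligible.
401(k) Plan — status contractor ✗ (requires part-time) → not eligible.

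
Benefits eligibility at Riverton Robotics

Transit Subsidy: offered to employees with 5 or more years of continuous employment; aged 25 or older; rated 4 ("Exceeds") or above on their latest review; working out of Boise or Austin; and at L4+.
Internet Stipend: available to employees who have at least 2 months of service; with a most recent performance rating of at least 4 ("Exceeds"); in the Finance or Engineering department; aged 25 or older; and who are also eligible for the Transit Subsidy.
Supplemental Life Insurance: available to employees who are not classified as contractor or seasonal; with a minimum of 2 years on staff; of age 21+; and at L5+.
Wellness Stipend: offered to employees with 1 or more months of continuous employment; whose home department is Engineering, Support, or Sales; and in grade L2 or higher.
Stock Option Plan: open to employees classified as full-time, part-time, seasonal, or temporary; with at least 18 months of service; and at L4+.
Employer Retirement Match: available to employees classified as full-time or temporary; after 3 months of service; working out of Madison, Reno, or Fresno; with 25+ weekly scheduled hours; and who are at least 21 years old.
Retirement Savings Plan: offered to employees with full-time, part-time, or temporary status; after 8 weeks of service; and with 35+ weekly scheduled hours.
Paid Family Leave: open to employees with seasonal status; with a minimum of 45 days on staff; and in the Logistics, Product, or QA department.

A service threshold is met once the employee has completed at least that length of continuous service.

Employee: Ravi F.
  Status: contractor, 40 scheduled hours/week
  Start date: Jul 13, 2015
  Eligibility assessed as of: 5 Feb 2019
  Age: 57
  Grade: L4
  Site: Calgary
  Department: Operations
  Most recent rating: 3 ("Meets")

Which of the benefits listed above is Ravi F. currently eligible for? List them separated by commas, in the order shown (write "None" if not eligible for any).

Service from Jul 13, 2015 to 5 Feb 2019: 1303 days.
Transit Subsidy — service 1303 days < 5 years (≈1825 days) ✗ → not eligible.
Internet Stipend — service 1303 days ≥ 2 months (≈60 days) ✓; rating 3 < 4 ✗ → not eligible.
Supplemental Life Insurance — status contractor ✗ (excluded) → not eligible.
Wellness Stipend — service 1303 days ≥ 1 month (≈30 days) ✓; dept Operations ✗ → not eligible.
Stock Option Plan — status contractor ✗ (requires full-time, part-time, seasonal, or temporary) → not eligible.
Employer Retirement Match — status contractor ✗ (requires full-time or temporary) → not eligible.
Retirement Savings Plan — status contractor ✗ (requires full-time, part-time, or temporary) → not eligible.
Paid Family Leave — status contractor ✗ (requires seasonal) → not eligible.

None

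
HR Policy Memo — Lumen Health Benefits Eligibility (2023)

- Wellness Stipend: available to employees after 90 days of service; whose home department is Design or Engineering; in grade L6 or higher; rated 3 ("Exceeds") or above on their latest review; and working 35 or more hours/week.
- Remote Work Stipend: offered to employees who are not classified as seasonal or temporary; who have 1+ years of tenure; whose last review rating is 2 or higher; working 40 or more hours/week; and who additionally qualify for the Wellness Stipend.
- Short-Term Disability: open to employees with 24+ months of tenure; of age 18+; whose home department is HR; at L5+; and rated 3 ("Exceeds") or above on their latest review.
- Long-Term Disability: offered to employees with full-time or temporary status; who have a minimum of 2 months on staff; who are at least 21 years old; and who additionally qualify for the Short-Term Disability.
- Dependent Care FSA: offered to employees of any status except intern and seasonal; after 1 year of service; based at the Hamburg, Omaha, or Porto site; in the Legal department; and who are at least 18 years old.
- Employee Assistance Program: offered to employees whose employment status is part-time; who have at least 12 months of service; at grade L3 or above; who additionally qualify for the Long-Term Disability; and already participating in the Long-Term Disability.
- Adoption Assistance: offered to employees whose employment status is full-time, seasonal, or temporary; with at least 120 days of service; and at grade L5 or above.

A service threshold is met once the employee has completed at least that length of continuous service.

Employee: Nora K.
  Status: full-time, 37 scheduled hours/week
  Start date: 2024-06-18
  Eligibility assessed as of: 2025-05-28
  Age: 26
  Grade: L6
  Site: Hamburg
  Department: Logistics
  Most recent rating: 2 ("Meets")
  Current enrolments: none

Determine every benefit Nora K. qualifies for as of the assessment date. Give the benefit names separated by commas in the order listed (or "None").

Adoption Assistance

Service from 2024-06-18 to 2025-05-28: 344 days.
Wellness Stipend — service 344 days ≥ 90 days ✓; dept Logistics ✗ → not eligible.
Remote Work Stipend — status full-time ✓ (not excluded); service 344 days < 1 year (≈365 days) ✗ → not eligible.
Short-Term Disability — service 344 days < 24 months (≈720 days) ✗ → not eligible.
Long-Term Disability — status full-time ✓; service 344 days ≥ 2 months (≈60 days) ✓; age 26 ≥ 21 ✓; not eligible for Short-Term Disability ✗ → not eligible.
Dependent Care FSA — status full-time ✓ (not excluded); service 344 days < 1 year (≈365 days) ✗ → not eligible.
Employee Assistance Program — status full-time ✗ (requires part-time) → not eligible.
Adoption Assistance — status full-time ✓; service 344 days ≥ 120 days ✓; grade L6 ≥ L5 ✓ → eligible.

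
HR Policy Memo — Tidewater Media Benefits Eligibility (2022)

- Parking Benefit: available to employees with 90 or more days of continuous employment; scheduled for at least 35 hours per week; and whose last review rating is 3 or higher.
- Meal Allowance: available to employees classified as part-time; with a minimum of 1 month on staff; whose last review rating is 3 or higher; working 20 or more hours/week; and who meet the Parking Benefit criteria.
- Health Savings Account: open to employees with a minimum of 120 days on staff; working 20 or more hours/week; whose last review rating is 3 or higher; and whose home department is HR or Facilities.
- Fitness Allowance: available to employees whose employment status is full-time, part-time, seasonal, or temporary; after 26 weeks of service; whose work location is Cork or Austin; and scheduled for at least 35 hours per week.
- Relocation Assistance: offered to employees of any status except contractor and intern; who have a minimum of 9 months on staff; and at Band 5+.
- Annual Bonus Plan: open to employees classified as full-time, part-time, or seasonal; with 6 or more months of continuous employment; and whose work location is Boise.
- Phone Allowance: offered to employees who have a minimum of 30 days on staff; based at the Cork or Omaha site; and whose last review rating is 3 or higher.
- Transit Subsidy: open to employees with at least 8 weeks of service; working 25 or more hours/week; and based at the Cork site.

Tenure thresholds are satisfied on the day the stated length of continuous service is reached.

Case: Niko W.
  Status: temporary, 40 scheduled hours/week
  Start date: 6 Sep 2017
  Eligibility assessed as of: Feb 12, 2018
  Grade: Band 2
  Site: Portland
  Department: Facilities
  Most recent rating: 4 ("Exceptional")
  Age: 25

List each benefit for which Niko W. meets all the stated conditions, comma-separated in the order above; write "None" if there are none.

Service from 6 Sep 2017 to Feb 12, 2018: 159 days.
Parking Benefit — service 159 days ≥ 90 days ✓; 40 hrs/wk ≥ 35 ✓; rating 4 ≥ 3 ✓ → eligible.
Meal Allowance — status temporary ✗ (requires part-time) → not eligible.
Health Savings Account — service 159 days ≥ 120 days ✓; 40 hrs/wk ≥ 20 ✓; rating 4 ≥ 3 ✓; dept Facilities ✓ → eligible.
Fitness Allowance — status temporary ✓; service 159 days < 26 weeks (≈182 days) ✗ → not eligible.
Relocation Assistance — status temporary ✓ (not excluded); service 159 days < 9 months (≈270 days) ✗ → not eligible.
Annual Bonus Plan — status temporary ✗ (requires full-time, part-time, or seasonal) → not eligible.
Phone Allowance — service 159 days ≥ 30 days ✓; site Portland ✗ (not Cork or Omaha) → not eligible.
Transit Subsidy — service 159 days ≥ 8 weeks (≈56 days) ✓; 40 hrs/wk ≥ 25 ✓; site Portland ✗ (not Cork) → not eligible.

Parking Benefit, Health Savings Account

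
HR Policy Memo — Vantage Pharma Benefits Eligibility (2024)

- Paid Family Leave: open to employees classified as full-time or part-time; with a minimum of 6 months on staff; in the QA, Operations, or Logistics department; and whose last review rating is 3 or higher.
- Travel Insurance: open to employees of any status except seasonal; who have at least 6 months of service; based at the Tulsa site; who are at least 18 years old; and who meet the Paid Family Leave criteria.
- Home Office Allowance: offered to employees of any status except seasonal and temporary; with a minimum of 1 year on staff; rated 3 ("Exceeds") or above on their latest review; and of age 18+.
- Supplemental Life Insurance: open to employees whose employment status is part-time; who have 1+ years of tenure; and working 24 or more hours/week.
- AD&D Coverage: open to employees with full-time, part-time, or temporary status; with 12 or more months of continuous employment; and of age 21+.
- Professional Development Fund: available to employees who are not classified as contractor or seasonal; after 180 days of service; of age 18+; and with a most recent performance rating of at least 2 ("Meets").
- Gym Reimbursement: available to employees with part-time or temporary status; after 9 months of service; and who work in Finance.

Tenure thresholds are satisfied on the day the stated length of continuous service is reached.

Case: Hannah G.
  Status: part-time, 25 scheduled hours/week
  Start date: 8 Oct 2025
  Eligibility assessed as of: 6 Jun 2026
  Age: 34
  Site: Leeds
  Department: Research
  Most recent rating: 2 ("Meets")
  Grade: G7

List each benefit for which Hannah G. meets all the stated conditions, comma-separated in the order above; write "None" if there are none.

Professional Development Fund

Service from 8 Oct 2025 to 6 Jun 2026: 241 days.
Paid Family Leave — status part-time ✓; service 241 days ≥ 6 months (≈180 days) ✓; dept Research ✗ → not eligible.
Travel Insurance — status part-time ✓ (not excluded); service 241 days ≥ 6 months (≈180 days) ✓; site Leeds ✗ (not Tulsa) → not eligible.
Home Office Allowance — status part-time ✓ (not excluded); service 241 days < 1 year (≈365 days) ✗ → not eligible.
Supplemental Life Insurance — status part-time ✓; service 241 days < 1 year (≈365 days) ✗ → not eligible.
AD&D Coverage — status part-time ✓; service 241 days < 12 months (≈360 days) ✗ → not eligible.
Professional Development Fund — status part-time ✓ (not excluded); service 241 days ≥ 180 days ✓; age 34 ≥ 18 ✓; rating 2 ≥ 2 ✓ → eligible.
Gym Reimbursement — status part-time ✓; service 241 days < 9 months (≈270 days) ✗ → not eligible.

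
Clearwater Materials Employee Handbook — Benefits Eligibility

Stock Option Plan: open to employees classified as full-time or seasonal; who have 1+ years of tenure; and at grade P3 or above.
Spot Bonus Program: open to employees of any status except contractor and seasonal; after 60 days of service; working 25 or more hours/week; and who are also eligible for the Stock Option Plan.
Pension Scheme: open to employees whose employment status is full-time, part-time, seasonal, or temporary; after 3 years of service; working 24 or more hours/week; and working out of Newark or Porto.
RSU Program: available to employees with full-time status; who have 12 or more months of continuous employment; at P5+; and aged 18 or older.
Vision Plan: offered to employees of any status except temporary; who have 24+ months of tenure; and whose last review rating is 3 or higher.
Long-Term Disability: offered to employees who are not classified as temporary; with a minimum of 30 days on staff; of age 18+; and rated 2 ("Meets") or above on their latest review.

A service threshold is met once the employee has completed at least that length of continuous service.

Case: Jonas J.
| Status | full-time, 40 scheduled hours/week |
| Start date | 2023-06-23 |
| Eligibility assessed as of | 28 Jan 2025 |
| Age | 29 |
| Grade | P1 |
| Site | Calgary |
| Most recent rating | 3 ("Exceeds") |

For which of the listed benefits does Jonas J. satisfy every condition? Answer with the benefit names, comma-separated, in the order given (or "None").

Service from 2023-06-23 to 28 Jan 2025: 585 days.
Stock Option Plan — status full-time ✓; service 585 days ≥ 1 year (≈365 days) ✓; grade P1 < P3 ✗ → not eligible.
Spot Bonus Program — status full-time ✓ (not excluded); service 585 days ≥ 60 days ✓; 40 hrs/wk ≥ 25 ✓; not eligible for Stock Option Plan ✗ → not eligible.
Pension Scheme — status full-time ✓; service 585 days < 3 years (≈1095 days) ✗ → not eligible.
RSU Program — status full-time ✓; service 585 days ≥ 12 months (≈360 days) ✓; grade P1 < P5 ✗ → not eligible.
Vision Plan — status full-time ✓ (not excluded); service 585 days < 24 months (≈720 days) ✗ → not eligible.
Long-Term Disability — status full-time ✓ (not excluded); service 585 days ≥ 30 days ✓; age 29 ≥ 18 ✓; rating 3 ≥ 2 ✓ → eligible.

Long-Term Disability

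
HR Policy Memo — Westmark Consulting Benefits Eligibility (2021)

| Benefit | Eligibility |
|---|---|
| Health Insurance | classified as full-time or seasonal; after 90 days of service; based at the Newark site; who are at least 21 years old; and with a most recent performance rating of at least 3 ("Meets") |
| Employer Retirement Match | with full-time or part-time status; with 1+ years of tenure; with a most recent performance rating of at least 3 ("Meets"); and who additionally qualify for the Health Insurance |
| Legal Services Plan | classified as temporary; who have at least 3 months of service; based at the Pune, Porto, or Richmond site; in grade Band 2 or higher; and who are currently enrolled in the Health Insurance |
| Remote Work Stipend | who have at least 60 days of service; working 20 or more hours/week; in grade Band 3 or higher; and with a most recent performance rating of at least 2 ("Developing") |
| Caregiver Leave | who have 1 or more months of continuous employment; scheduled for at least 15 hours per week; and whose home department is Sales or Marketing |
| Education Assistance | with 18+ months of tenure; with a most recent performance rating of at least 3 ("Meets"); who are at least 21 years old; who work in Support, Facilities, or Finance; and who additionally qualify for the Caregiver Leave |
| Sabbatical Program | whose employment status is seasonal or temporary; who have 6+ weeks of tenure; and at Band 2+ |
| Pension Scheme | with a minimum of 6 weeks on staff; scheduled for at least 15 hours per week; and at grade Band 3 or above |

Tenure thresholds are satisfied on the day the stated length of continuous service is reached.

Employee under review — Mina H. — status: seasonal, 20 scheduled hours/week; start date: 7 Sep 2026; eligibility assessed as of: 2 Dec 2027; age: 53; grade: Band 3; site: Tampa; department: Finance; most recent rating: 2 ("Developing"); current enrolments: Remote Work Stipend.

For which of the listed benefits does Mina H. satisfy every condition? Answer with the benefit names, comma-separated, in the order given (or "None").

Remote Work Stipend, Sabbatical Program, Pension Scheme

Service from 7 Sep 2026 to 2 Dec 2027: 451 days.
Health Insurance — status seasonal ✓; service 451 days ≥ 90 days ✓; site Tampa ✗ (not Newark) → not eligible.
Employer Retirement Match — status seasonal ✗ (requires full-time or part-time) → not eligible.
Legal Services Plan — status seasonal ✗ (requires temporary) → not eligible.
Remote Work Stipend — service 451 days ≥ 60 days ✓; 20 hrs/wk ≥ 20 ✓; grade Band 3 ≥ Band 3 ✓; rating 2 ≥ 2 ✓ → eligible.
Caregiver Leave — service 451 days ≥ 1 month (≈30 days) ✓; 20 hrs/wk ≥ 15 ✓; dept Finance ✗ → not eligible.
Education Assistance — service 451 days < 18 months (≈540 days) ✗ → not eligible.
Sabbatical Program — status seasonal ✓; service 451 days ≥ 6 weeks (≈42 days) ✓; grade Band 3 ≥ Band 2 ✓ → eligible.
Pension Scheme — service 451 days ≥ 6 weeks (≈42 days) ✓; 20 hrs/wk ≥ 15 ✓; grade Band 3 ≥ Band 3 ✓ → eligible.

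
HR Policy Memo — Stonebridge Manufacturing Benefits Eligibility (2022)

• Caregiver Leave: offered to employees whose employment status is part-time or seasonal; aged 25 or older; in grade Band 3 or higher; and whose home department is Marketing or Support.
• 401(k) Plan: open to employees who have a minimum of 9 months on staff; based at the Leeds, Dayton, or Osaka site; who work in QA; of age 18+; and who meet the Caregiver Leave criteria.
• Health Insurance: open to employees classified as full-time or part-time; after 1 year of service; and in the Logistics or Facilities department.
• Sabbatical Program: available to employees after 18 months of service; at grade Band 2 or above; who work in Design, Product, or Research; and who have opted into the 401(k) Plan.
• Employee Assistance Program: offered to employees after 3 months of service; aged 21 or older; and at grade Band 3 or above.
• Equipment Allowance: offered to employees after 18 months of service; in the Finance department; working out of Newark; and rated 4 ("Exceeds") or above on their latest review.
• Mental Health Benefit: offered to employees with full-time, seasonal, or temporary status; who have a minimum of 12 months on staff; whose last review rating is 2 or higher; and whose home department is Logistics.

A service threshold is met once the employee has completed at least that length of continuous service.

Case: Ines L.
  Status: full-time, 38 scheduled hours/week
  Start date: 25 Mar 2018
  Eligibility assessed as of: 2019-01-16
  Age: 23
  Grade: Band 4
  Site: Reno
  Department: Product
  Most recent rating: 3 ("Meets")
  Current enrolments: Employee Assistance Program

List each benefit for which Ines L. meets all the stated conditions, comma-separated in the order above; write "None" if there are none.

Employee Assistance Program

Service from 25 Mar 2018 to 2019-01-16: 297 days.
Caregiver Leave — status full-time ✗ (requires part-time or seasonal) → not eligible.
401(k) Plan — service 297 days ≥ 9 months (≈270 days) ✓; site Reno ✗ (not Leeds, Dayton, or Osaka) → not eligible.
Health Insurance — status full-time ✓; service 297 days < 1 year (≈365 days) ✗ → not eligible.
Sabbatical Program — service 297 days < 18 months (≈540 days) ✗ → not eligible.
Employee Assistance Program — service 297 days ≥ 3 months (≈90 days) ✓; age 23 ≥ 21 ✓; grade Band 4 ≥ Band 3 ✓ → eligible.
Equipment Allowance — service 297 days < 18 months (≈540 days) ✗ → not eligible.
Mental Health Benefit — status full-time ✓; service 297 days < 12 months (≈360 days) ✗ → not eligible.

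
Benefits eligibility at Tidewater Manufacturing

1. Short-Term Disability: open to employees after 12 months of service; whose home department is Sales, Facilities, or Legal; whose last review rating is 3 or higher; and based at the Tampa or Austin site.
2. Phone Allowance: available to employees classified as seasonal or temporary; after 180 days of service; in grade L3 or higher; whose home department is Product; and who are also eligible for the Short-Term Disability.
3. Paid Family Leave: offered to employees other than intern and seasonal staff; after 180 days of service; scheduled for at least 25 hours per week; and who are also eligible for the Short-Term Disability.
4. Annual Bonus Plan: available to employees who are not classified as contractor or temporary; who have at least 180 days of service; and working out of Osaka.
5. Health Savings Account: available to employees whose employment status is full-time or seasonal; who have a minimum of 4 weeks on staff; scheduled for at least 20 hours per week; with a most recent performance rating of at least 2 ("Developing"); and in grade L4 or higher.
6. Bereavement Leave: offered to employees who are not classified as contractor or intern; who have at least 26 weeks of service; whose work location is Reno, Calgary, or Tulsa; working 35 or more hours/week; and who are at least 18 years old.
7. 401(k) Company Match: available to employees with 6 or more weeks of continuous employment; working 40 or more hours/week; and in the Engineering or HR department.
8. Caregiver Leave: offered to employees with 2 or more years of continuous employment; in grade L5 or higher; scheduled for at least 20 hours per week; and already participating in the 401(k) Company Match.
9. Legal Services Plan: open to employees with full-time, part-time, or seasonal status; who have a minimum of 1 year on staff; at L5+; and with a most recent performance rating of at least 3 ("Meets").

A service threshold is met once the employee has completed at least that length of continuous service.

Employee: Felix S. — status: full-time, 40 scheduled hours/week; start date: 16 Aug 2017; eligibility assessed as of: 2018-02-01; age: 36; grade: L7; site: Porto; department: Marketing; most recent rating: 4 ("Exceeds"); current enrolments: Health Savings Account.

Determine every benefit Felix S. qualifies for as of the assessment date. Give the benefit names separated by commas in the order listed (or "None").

Health Savings Account

Service from 16 Aug 2017 to 2018-02-01: 169 days.
Short-Term Disability — service 169 days < 12 months (≈360 days) ✗ → not eligible.
Phone Allowance — status full-time ✗ (requires seasonal or temporary) → not eligible.
Paid Family Leave — status full-time ✓ (not excluded); service 169 days < 180 days ✗ → not eligible.
Annual Bonus Plan — status full-time ✓ (not excluded); service 169 days < 180 days ✗ → not eligible.
Health Savings Account — status full-time ✓; service 169 days ≥ 4 weeks (≈28 days) ✓; 40 hrs/wk ≥ 20 ✓; rating 4 ≥ 2 ✓; grade L7 ≥ L4 ✓ → eligible.
Bereavement Leave — status full-time ✓ (not excluded); service 169 days < 26 weeks (≈182 days) ✗ → not eligible.
401(k) Company Match — service 169 days ≥ 6 weeks (≈42 days) ✓; 40 hrs/wk ≥ 40 ✓; dept Marketing ✗ → not eligible.
Caregiver Leave — service 169 days < 2 years (≈730 days) ✗ → not eligible.
Legal Services Plan — status full-time ✓; service 169 days < 1 year (≈365 days) ✗ → not eligible.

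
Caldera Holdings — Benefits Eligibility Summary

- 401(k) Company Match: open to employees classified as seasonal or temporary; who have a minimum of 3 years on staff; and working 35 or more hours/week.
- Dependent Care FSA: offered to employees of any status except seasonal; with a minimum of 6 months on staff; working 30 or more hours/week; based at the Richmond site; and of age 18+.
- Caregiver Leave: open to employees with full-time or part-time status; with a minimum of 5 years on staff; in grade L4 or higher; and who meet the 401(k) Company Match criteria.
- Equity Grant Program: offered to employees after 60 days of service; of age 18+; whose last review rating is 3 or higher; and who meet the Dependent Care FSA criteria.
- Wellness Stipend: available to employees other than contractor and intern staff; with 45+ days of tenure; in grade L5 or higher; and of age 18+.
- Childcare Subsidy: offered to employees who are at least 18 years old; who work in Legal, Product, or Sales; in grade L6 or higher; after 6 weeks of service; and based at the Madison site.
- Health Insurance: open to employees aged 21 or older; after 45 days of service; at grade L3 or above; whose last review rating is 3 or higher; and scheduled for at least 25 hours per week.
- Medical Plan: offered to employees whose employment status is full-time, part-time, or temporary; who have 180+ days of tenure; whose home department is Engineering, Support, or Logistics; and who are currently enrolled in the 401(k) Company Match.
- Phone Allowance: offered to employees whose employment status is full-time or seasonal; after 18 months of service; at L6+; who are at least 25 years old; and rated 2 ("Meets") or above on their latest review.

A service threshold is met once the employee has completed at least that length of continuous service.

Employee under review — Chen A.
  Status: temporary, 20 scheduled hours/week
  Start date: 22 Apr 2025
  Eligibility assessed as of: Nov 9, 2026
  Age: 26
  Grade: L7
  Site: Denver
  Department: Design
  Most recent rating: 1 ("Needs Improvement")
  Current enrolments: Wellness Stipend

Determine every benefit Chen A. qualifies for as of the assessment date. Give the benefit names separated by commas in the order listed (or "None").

Wellness Stipend

Service from 22 Apr 2025 to Nov 9, 2026: 566 days.
401(k) Company Match — status temporary ✓; service 566 days < 3 years (≈1095 days) ✗ → not eligible.
Dependent Care FSA — status temporary ✓ (not excluded); service 566 days ≥ 6 months (≈180 days) ✓; 20 hrs/wk < 30 ✗ → not eligible.
Caregiver Leave — status temporary ✗ (requires full-time or part-time) → not eligible.
Equity Grant Program — service 566 days ≥ 60 days ✓; age 26 ≥ 18 ✓; rating 1 < 3 ✗ → not eligible.
Wellness Stipend — status temporary ✓ (not excluded); service 566 days ≥ 45 days ✓; grade L7 ≥ L5 ✓; age 26 ≥ 18 ✓ → eligible.
Childcare Subsidy — age 26 ≥ 18 ✓; dept Design ✗ → not eligible.
Health Insurance — age 26 ≥ 21 ✓; service 566 days ≥ 45 days ✓; grade L7 ≥ L3 ✓; rating 1 < 3 ✗ → not eligible.
Medical Plan — status temporary ✓; service 566 days ≥ 180 days ✓; dept Design ✗ → not eligible.
Phone Allowance — status temporary ✗ (requires full-time or seasonal) → not eligible.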